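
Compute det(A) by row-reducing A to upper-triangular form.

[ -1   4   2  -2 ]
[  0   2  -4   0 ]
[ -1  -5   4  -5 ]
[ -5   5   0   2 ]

det(A) = 624

Forward elimination:
R3 <- R3 - (1)*R1:  [  0  -9   2  -3 ]
R4 <- R4 - (5)*R1:  [   0  -15  -10   12 ]
R3 <- R3 - (-9/2)*R2:  [   0    0  -16   -3 ]
R4 <- R4 - (-15/2)*R2:  [   0    0  -40   12 ]
R4 <- R4 - (5/2)*R3:  [    0     0     0  39/2 ]
Upper-triangular form:
[ -1  4    2    -2 ]
[  0  2   -4     0 ]
[  0  0  -16    -3 ]
[  0  0    0  39/2 ]
det(A) = (-1)^0 * (-1) * (2) * (-16) * (39/2) = 624  (0 row swaps -> sign +1)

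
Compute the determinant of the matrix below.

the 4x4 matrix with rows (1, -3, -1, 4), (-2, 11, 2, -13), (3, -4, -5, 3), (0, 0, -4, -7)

det(A) = -10

Forward elimination:
R2 <- R2 - (-2)*R1:  [  0   5   0  -5 ]
R3 <- R3 - (3)*R1:  [  0   5  -2  -9 ]
R3 <- R3 - (1)*R2:  [  0   0  -2  -4 ]
R4 <- R4 - (2)*R3:  [ 0  0  0  1 ]
Upper-triangular form:
[ 1  -3  -1   4 ]
[ 0   5   0  -5 ]
[ 0   0  -2  -4 ]
[ 0   0   0   1 ]
det(A) = (-1)^0 * (1) * (5) * (-2) * (1) = -10  (0 row swaps -> sign +1)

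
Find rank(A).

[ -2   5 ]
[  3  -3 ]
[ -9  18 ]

Row reduction:
R2 <- R2 - (-3/2)*R1:  [   0  9/2 ]
R3 <- R3 - (9/2)*R1:  [    0  -9/2 ]
R3 <- R3 - (-1)*R2:  [ 0  0 ]
Row echelon form:
[ -2    5 ]
[  0  9/2 ]
[  0    0 ]
Nonzero rows / pivot columns: 2

rank(A) = 2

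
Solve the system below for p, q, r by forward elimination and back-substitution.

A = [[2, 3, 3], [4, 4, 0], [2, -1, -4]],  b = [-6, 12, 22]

Forward elimination on [A|b]:
R2 <- R2 - (2)*R1:  [  0  -2  -6  24 ]
R3 <- R3 - (1)*R1:  [  0  -4  -7  28 ]
R3 <- R3 - (2)*R2:  [   0    0    5  -20 ]
Row echelon form:
[ 2   3   3  |   -6 ]
[ 0  -2  -6  |   24 ]
[ 0   0   5  |  -20 ]
Back-substitution:
r = (-20) / 5 = -4
q = (24 - (-6)*(-4)) / -2 = 0
p = (-6 - (3)*(0) - (3)*(-4)) / 2 = 3

(3, 0, -4)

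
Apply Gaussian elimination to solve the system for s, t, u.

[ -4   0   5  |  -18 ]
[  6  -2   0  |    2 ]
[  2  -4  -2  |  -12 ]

(2, 5, -2)

Forward elimination on [A|b]:
R2 <- R2 - (-3/2)*R1:  [    0    -2  15/2   -25 ]
R3 <- R3 - (-1/2)*R1:  [   0   -4  1/2  -21 ]
R3 <- R3 - (2)*R2:  [     0      0  -29/2     29 ]
Row echelon form:
[ -4   0      5  |  -18 ]
[  0  -2   15/2  |  -25 ]
[  0   0  -29/2  |   29 ]
Back-substitution:
u = (29) / (-29/2) = -2
t = (-25 - (15/2)*(-2)) / -2 = 5
s = (-18 - (5)*(-2)) / -4 = 2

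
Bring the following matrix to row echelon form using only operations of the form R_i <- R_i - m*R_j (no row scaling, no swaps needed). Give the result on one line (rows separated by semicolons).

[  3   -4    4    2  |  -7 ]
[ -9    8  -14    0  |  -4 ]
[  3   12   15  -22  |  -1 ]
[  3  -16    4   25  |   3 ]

REF = [3 -4 4 2 -7; 0 -4 -2 6 -25; 0 0 3 0 -94; 0 0 0 5 273]

Forward elimination:
R2 <- R2 - (-3)*R1:  [   0   -4   -2    6  -25 ]
R3 <- R3 - (1)*R1:  [   0   16   11  -24    6 ]
R4 <- R4 - (1)*R1:  [   0  -12    0   23   10 ]
R3 <- R3 - (-4)*R2:  [   0    0    3    0  -94 ]
R4 <- R4 - (3)*R2:  [  0   0   6   5  85 ]
R4 <- R4 - (2)*R3:  [   0    0    0    5  273 ]
Row echelon form:
[ 3  -4   4  2  |   -7 ]
[ 0  -4  -2  6  |  -25 ]
[ 0   0   3  0  |  -94 ]
[ 0   0   0  5  |  273 ]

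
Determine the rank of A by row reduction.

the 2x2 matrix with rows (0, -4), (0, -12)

Row reduction:
R2 <- R2 - (3)*R1:  [ 0  0 ]
Row echelon form:
[ 0  -4 ]
[ 0   0 ]
Nonzero rows / pivot columns: 1

rank(A) = 1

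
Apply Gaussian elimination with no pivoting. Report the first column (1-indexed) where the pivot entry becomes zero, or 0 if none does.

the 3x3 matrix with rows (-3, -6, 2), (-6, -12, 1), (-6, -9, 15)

first zero-pivot column = 2

Naive forward elimination:
R2 <- R2 - (2)*R1:  [  0   0  -3 ]
R3 <- R3 - (2)*R1:  [  0   3  11 ]
Matrix at this point:
[ -3  -6   2 ]
[  0   0  -3 ]
[  0   3  11 ]
Pivot entry (2,2) is zero but row 3 has 3 in column 2 -> naive elimination stops; a row interchange (e.g. R2 <-> R3) would be required here.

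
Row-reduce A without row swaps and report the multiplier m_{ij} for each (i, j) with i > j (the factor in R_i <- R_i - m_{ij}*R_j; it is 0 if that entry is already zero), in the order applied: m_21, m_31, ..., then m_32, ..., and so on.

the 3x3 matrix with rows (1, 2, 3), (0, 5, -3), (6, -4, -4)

Forward elimination:
R2: entry in column 1 is already 0 -> m_{21} = 0 (no row operation needed)
R3 <- R3 - (6)*R1:  [   0  -16  -22 ]
R3 <- R3 - (-16/5)*R2:  [      0       0  -158/5 ]
Multipliers (in order of application): m_{21} = 0, m_{31} = 6, m_{32} = -16/5

multipliers: 0, 6, -16/5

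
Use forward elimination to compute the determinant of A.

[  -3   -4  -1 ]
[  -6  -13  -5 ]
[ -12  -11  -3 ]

Forward elimination:
R2 <- R2 - (2)*R1:  [  0  -5  -3 ]
R3 <- R3 - (4)*R1:  [ 0  5  1 ]
R3 <- R3 - (-1)*R2:  [  0   0  -2 ]
Upper-triangular form:
[ -3  -4  -1 ]
[  0  -5  -3 ]
[  0   0  -2 ]
det(A) = (-1)^0 * (-3) * (-5) * (-2) = -30  (0 row swaps -> sign +1)

det(A) = -30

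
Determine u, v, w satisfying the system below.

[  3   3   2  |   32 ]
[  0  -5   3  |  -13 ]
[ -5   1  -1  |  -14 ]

Forward elimination on [A|b]:
R3 <- R3 - (-5/3)*R1:  [     0      6    7/3  118/3 ]
R3 <- R3 - (-6/5)*R2:  [      0       0   89/15  356/15 ]
Row echelon form:
[ 3   3      2  |      32 ]
[ 0  -5      3  |     -13 ]
[ 0   0  89/15  |  356/15 ]
Back-substitution:
w = (356/15) / (89/15) = 4
v = (-13 - (3)*(4)) / -5 = 5
u = (32 - (3)*(5) - (2)*(4)) / 3 = 3

(3, 5, 4)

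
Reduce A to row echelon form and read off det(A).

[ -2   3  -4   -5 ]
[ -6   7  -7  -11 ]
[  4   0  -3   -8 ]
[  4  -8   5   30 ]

det(A) = 64

Forward elimination:
R2 <- R2 - (3)*R1:  [  0  -2   5   4 ]
R3 <- R3 - (-2)*R1:  [   0    6  -11  -18 ]
R4 <- R4 - (-2)*R1:  [  0  -2  -3  20 ]
R3 <- R3 - (-3)*R2:  [  0   0   4  -6 ]
R4 <- R4 - (1)*R2:  [  0   0  -8  16 ]
R4 <- R4 - (-2)*R3:  [ 0  0  0  4 ]
Upper-triangular form:
[ -2   3  -4  -5 ]
[  0  -2   5   4 ]
[  0   0   4  -6 ]
[  0   0   0   4 ]
det(A) = (-1)^0 * (-2) * (-2) * (4) * (4) = 64  (0 row swaps -> sign +1)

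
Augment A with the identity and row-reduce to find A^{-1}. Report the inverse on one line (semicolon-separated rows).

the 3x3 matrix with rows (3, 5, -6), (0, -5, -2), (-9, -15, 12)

Gauss-Jordan on [A | I]:
R1 <- (1/3)*R1:  [   1  5/3   -2  |  1/3    0    0 ]
R3 <- R3 - (-9)*R1:  [  0   0  -6  |   3   0   1 ]
R2 <- (1/-5)*R2:  [    0     1   2/5  |     0  -1/5     0 ]
R1 <- R1 - (5/3)*R2:  [    1     0  -8/3  |   1/3   1/3     0 ]
R3 <- (1/-6)*R3:  [    0     0     1  |  -1/2     0  -1/6 ]
R1 <- R1 - (-8/3)*R3:  [    1     0     0  |    -1   1/3  -4/9 ]
R2 <- R2 - (2/5)*R3:  [    0     1     0  |   1/5  -1/5  1/15 ]
Right block of [I | A^{-1}] is the inverse:
[   -1   1/3  -4/9 ]
[  1/5  -1/5  1/15 ]
[ -1/2     0  -1/6 ]

inverse = [-1 1/3 -4/9; 1/5 -1/5 1/15; -1/2 0 -1/6]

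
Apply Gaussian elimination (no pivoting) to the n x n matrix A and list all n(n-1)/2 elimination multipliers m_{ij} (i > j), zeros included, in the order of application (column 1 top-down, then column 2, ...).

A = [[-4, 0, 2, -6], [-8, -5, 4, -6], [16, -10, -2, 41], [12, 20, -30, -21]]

multipliers: 2, -4, -3, 2, -4, -4

Forward elimination:
R2 <- R2 - (2)*R1:  [  0  -5   0   6 ]
R3 <- R3 - (-4)*R1:  [   0  -10    6   17 ]
R4 <- R4 - (-3)*R1:  [   0   20  -24  -39 ]
R3 <- R3 - (2)*R2:  [ 0  0  6  5 ]
R4 <- R4 - (-4)*R2:  [   0    0  -24  -15 ]
R4 <- R4 - (-4)*R3:  [ 0  0  0  5 ]
Multipliers (in order of application): m_{21} = 2, m_{31} = -4, m_{41} = -3, m_{32} = 2, m_{42} = -4, m_{43} = -4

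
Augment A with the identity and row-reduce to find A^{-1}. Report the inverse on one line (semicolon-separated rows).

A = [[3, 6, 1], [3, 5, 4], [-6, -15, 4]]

Gauss-Jordan on [A | I]:
R1 <- (1/3)*R1:  [   1    2  1/3  |  1/3    0    0 ]
R2 <- R2 - (3)*R1:  [  0  -1   3  |  -1   1   0 ]
R3 <- R3 - (-6)*R1:  [  0  -3   6  |   2   0   1 ]
R2 <- (1/-1)*R2:  [  0   1  -3  |   1  -1   0 ]
R1 <- R1 - (2)*R2:  [    1     0  19/3  |  -5/3     2     0 ]
R3 <- R3 - (-3)*R2:  [  0   0  -3  |   5  -3   1 ]
R3 <- (1/-3)*R3:  [    0     0     1  |  -5/3     1  -1/3 ]
R1 <- R1 - (19/3)*R3:  [     1      0      0  |   80/9  -13/3   19/9 ]
R2 <- R2 - (-3)*R3:  [  0   1   0  |  -4   2  -1 ]
Right block of [I | A^{-1}] is the inverse:
[ 80/9  -13/3  19/9 ]
[   -4      2    -1 ]
[ -5/3      1  -1/3 ]

inverse = [80/9 -13/3 19/9; -4 2 -1; -5/3 1 -1/3]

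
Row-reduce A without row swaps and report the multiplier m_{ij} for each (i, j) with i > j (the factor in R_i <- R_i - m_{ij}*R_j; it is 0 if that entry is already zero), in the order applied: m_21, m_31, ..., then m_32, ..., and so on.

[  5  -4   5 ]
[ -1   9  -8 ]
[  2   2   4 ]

Forward elimination:
R2 <- R2 - (-1/5)*R1:  [    0  41/5    -7 ]
R3 <- R3 - (2/5)*R1:  [    0  18/5     2 ]
R3 <- R3 - (18/41)*R2:  [      0       0  208/41 ]
Multipliers (in order of application): m_{21} = -1/5, m_{31} = 2/5, m_{32} = 18/41

multipliers: -1/5, 2/5, 18/41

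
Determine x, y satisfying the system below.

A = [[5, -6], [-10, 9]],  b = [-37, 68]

Forward elimination on [A|b]:
R2 <- R2 - (-2)*R1:  [  0  -3  -6 ]
Row echelon form:
[ 5  -6  |  -37 ]
[ 0  -3  |   -6 ]
Back-substitution:
y = (-6) / -3 = 2
x = (-37 - (-6)*(2)) / 5 = -5

(-5, 2)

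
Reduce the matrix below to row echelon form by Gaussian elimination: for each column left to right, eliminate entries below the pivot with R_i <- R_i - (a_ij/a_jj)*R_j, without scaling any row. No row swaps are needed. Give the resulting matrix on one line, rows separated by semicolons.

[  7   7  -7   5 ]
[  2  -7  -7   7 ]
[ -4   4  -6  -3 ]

Forward elimination:
R2 <- R2 - (2/7)*R1:  [    0    -9    -5  39/7 ]
R3 <- R3 - (-4/7)*R1:  [    0     8   -10  -1/7 ]
R3 <- R3 - (-8/9)*R2:  [      0       0  -130/9  101/21 ]
Row echelon form:
[ 7   7      -7       5 ]
[ 0  -9      -5    39/7 ]
[ 0   0  -130/9  101/21 ]

REF = [7 7 -7 5; 0 -9 -5 39/7; 0 0 -130/9 101/21]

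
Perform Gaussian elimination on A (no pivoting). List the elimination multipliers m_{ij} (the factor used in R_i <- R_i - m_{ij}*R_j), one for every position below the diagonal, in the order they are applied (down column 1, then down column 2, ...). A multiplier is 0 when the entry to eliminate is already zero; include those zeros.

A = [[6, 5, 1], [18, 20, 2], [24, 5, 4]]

Forward elimination:
R2 <- R2 - (3)*R1:  [  0   5  -1 ]
R3 <- R3 - (4)*R1:  [   0  -15    0 ]
R3 <- R3 - (-3)*R2:  [  0   0  -3 ]
Multipliers (in order of application): m_{21} = 3, m_{31} = 4, m_{32} = -3

multipliers: 3, 4, -3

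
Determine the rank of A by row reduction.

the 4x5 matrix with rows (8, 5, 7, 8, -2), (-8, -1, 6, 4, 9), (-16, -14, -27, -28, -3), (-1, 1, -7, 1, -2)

Row reduction:
R2 <- R2 - (-1)*R1:  [  0   4  13  12   7 ]
R3 <- R3 - (-2)*R1:  [   0   -4  -13  -12   -7 ]
R4 <- R4 - (-1/8)*R1:  [     0   13/8  -49/8      2   -9/4 ]
R3 <- R3 - (-1)*R2:  [ 0  0  0  0  0 ]
R4 <- R4 - (13/32)*R2:  [       0        0  -365/32    -23/8  -163/32 ]
R3 <-> R4   (pivot in column 3 was zero)
[ 8  5        7      8       -2 ]
[ 0  4       13     12        7 ]
[ 0  0  -365/32  -23/8  -163/32 ]
[ 0  0        0      0        0 ]
Row echelon form:
[ 8  5        7      8       -2 ]
[ 0  4       13     12        7 ]
[ 0  0  -365/32  -23/8  -163/32 ]
[ 0  0        0      0        0 ]
Nonzero rows / pivot columns: 3

rank(A) = 3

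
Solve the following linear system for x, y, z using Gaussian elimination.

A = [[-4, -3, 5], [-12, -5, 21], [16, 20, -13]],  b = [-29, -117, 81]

Forward elimination on [A|b]:
R2 <- R2 - (3)*R1:  [   0    4    6  -30 ]
R3 <- R3 - (-4)*R1:  [   0    8    7  -35 ]
R3 <- R3 - (2)*R2:  [  0   0  -5  25 ]
Row echelon form:
[ -4  -3   5  |  -29 ]
[  0   4   6  |  -30 ]
[  0   0  -5  |   25 ]
Back-substitution:
z = (25) / -5 = -5
y = (-30 - (6)*(-5)) / 4 = 0
x = (-29 - (-3)*(0) - (5)*(-5)) / -4 = 1

(1, 0, -5)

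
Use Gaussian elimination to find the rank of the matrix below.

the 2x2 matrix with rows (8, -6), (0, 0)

rank(A) = 1

Row reduction:
Row echelon form:
[ 8  -6 ]
[ 0   0 ]
Nonzero rows / pivot columns: 1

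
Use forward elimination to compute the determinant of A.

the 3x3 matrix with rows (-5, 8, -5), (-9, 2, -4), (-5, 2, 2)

det(A) = 284

Forward elimination:
R2 <- R2 - (9/5)*R1:  [     0  -62/5      5 ]
R3 <- R3 - (1)*R1:  [  0  -6   7 ]
R3 <- R3 - (15/31)*R2:  [      0       0  142/31 ]
Upper-triangular form:
[ -5      8      -5 ]
[  0  -62/5       5 ]
[  0      0  142/31 ]
det(A) = (-1)^0 * (-5) * (-62/5) * (142/31) = 284  (0 row swaps -> sign +1)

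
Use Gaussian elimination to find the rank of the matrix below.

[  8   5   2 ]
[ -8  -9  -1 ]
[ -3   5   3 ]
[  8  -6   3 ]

Row reduction:
R2 <- R2 - (-1)*R1:  [  0  -4   1 ]
R3 <- R3 - (-3/8)*R1:  [    0  55/8  15/4 ]
R4 <- R4 - (1)*R1:  [   0  -11    1 ]
R3 <- R3 - (-55/32)*R2:  [      0       0  175/32 ]
R4 <- R4 - (11/4)*R2:  [    0     0  -7/4 ]
R4 <- R4 - (-8/25)*R3:  [ 0  0  0 ]
Row echelon form:
[ 8   5       2 ]
[ 0  -4       1 ]
[ 0   0  175/32 ]
[ 0   0       0 ]
Nonzero rows / pivot columns: 3

rank(A) = 3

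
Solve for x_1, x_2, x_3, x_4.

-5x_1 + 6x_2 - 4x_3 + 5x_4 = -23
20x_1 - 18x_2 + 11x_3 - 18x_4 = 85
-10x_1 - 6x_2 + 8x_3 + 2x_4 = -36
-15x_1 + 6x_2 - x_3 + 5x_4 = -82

(5, -5, -3, 4)

Forward elimination on [A|b]:
R2 <- R2 - (-4)*R1:  [  0   6  -5   2  -7 ]
R3 <- R3 - (2)*R1:  [   0  -18   16   -8   10 ]
R4 <- R4 - (3)*R1:  [   0  -12   11  -10  -13 ]
R3 <- R3 - (-3)*R2:  [   0    0    1   -2  -11 ]
R4 <- R4 - (-2)*R2:  [   0    0    1   -6  -27 ]
R4 <- R4 - (1)*R3:  [   0    0    0   -4  -16 ]
Row echelon form:
[ -5  6  -4   5  |  -23 ]
[  0  6  -5   2  |   -7 ]
[  0  0   1  -2  |  -11 ]
[  0  0   0  -4  |  -16 ]
Back-substitution:
x_4 = (-16) / -4 = 4
x_3 = (-11 - (-2)*(4)) / 1 = -3
x_2 = (-7 - (-5)*(-3) - (2)*(4)) / 6 = -5
x_1 = (-23 - (6)*(-5) - (-4)*(-3) - (5)*(4)) / -5 = 5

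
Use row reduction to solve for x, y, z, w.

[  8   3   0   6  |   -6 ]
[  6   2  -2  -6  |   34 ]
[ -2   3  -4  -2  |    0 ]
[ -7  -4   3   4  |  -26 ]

(3, -4, -3, -3)

Forward elimination on [A|b]:
R2 <- R2 - (3/4)*R1:  [     0   -1/4     -2  -21/2   77/2 ]
R3 <- R3 - (-1/4)*R1:  [    0  15/4    -4  -1/2  -3/2 ]
R4 <- R4 - (-7/8)*R1:  [      0   -11/8       3    37/4  -125/4 ]
R3 <- R3 - (-15)*R2:  [    0     0   -34  -158   576 ]
R4 <- R4 - (11/2)*R2:  [    0     0    14    67  -243 ]
R4 <- R4 - (-7/17)*R3:  [      0       0       0   33/17  -99/17 ]
Row echelon form:
[ 8     3    0      6  |      -6 ]
[ 0  -1/4   -2  -21/2  |    77/2 ]
[ 0     0  -34   -158  |     576 ]
[ 0     0    0  33/17  |  -99/17 ]
Back-substitution:
w = (-99/17) / (33/17) = -3
z = (576 - (-158)*(-3)) / -34 = -3
y = (77/2 - (-2)*(-3) - (-21/2)*(-3)) / (-1/4) = -4
x = (-6 - (3)*(-4) - (6)*(-3)) / 8 = 3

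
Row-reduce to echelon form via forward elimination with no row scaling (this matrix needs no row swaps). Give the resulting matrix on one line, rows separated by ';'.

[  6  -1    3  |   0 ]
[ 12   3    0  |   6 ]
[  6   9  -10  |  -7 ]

Forward elimination:
R2 <- R2 - (2)*R1:  [  0   5  -6   6 ]
R3 <- R3 - (1)*R1:  [   0   10  -13   -7 ]
R3 <- R3 - (2)*R2:  [   0    0   -1  -19 ]
Row echelon form:
[ 6  -1   3  |    0 ]
[ 0   5  -6  |    6 ]
[ 0   0  -1  |  -19 ]

REF = [6 -1 3 0; 0 5 -6 6; 0 0 -1 -19]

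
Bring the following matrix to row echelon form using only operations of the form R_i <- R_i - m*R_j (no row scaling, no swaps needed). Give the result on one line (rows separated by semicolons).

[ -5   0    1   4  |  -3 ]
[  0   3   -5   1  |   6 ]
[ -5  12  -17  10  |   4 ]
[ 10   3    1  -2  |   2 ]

Forward elimination:
R3 <- R3 - (1)*R1:  [   0   12  -18    6    7 ]
R4 <- R4 - (-2)*R1:  [  0   3   3   6  -4 ]
R3 <- R3 - (4)*R2:  [   0    0    2    2  -17 ]
R4 <- R4 - (1)*R2:  [   0    0    8    5  -10 ]
R4 <- R4 - (4)*R3:  [  0   0   0  -3  58 ]
Row echelon form:
[ -5  0   1   4  |   -3 ]
[  0  3  -5   1  |    6 ]
[  0  0   2   2  |  -17 ]
[  0  0   0  -3  |   58 ]

REF = [-5 0 1 4 -3; 0 3 -5 1 6; 0 0 2 2 -17; 0 0 0 -3 58]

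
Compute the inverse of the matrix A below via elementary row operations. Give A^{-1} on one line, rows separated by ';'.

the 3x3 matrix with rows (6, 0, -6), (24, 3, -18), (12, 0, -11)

inverse = [-11/6 0 1; 8/3 1/3 -2; -2 0 1]

Gauss-Jordan on [A | I]:
R1 <- (1/6)*R1:  [   1    0   -1  |  1/6    0    0 ]
R2 <- R2 - (24)*R1:  [  0   3   6  |  -4   1   0 ]
R3 <- R3 - (12)*R1:  [  0   0   1  |  -2   0   1 ]
R2 <- (1/3)*R2:  [    0     1     2  |  -4/3   1/3     0 ]
R1 <- R1 - (-1)*R3:  [     1      0      0  |  -11/6      0      1 ]
R2 <- R2 - (2)*R3:  [   0    1    0  |  8/3  1/3   -2 ]
Right block of [I | A^{-1}] is the inverse:
[ -11/6    0   1 ]
[   8/3  1/3  -2 ]
[    -2    0   1 ]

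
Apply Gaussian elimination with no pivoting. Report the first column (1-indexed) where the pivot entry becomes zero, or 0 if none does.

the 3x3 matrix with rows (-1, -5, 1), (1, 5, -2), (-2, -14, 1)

Naive forward elimination:
R2 <- R2 - (-1)*R1:  [  0   0  -1 ]
R3 <- R3 - (2)*R1:  [  0  -4  -1 ]
Matrix at this point:
[ -1  -5   1 ]
[  0   0  -1 ]
[  0  -4  -1 ]
Pivot entry (2,2) is zero but row 3 has -4 in column 2 -> naive elimination stops; a row interchange (e.g. R2 <-> R3) would be required here.

first zero-pivot column = 2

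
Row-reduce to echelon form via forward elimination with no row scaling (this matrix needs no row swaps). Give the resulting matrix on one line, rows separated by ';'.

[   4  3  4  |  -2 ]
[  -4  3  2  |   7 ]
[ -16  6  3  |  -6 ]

REF = [4 3 4 -2; 0 6 6 5; 0 0 1 -29]

Forward elimination:
R2 <- R2 - (-1)*R1:  [ 0  6  6  5 ]
R3 <- R3 - (-4)*R1:  [   0   18   19  -14 ]
R3 <- R3 - (3)*R2:  [   0    0    1  -29 ]
Row echelon form:
[ 4  3  4  |   -2 ]
[ 0  6  6  |    5 ]
[ 0  0  1  |  -29 ]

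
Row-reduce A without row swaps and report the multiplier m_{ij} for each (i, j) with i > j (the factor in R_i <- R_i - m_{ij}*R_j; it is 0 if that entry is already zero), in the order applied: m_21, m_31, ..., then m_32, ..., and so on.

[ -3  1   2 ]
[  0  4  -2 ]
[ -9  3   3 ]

Forward elimination:
R2: entry in column 1 is already 0 -> m_{21} = 0 (no row operation needed)
R3 <- R3 - (3)*R1:  [  0   0  -3 ]
R3: entry in column 2 is already 0 -> m_{32} = 0 (no row operation needed)
Multipliers (in order of application): m_{21} = 0, m_{31} = 3, m_{32} = 0

multipliers: 0, 3, 0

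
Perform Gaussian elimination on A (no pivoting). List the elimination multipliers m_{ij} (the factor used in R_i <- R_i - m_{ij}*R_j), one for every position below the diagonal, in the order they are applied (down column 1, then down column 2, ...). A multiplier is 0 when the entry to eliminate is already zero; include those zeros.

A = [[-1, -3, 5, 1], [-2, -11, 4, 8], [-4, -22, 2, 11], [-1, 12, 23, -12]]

multipliers: 2, 4, 1, 2, -3, 0

Forward elimination:
R2 <- R2 - (2)*R1:  [  0  -5  -6   6 ]
R3 <- R3 - (4)*R1:  [   0  -10  -18    7 ]
R4 <- R4 - (1)*R1:  [   0   15   18  -13 ]
R3 <- R3 - (2)*R2:  [  0   0  -6  -5 ]
R4 <- R4 - (-3)*R2:  [ 0  0  0  5 ]
R4: entry in column 3 is already 0 -> m_{43} = 0 (no row operation needed)
Multipliers (in order of application): m_{21} = 2, m_{31} = 4, m_{41} = 1, m_{32} = 2, m_{42} = -3, m_{43} = 0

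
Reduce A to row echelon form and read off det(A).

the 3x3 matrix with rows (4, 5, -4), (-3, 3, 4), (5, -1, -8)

Forward elimination:
R2 <- R2 - (-3/4)*R1:  [    0  27/4     1 ]
R3 <- R3 - (5/4)*R1:  [     0  -29/4     -3 ]
R3 <- R3 - (-29/27)*R2:  [      0       0  -52/27 ]
Upper-triangular form:
[ 4     5      -4 ]
[ 0  27/4       1 ]
[ 0     0  -52/27 ]
det(A) = (-1)^0 * (4) * (27/4) * (-52/27) = -52  (0 row swaps -> sign +1)

det(A) = -52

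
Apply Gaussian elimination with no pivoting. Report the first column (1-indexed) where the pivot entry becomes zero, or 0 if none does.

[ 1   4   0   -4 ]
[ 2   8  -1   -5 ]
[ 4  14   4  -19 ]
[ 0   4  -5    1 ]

Naive forward elimination:
R2 <- R2 - (2)*R1:  [  0   0  -1   3 ]
R3 <- R3 - (4)*R1:  [  0  -2   4  -3 ]
Matrix at this point:
[ 1   4   0  -4 ]
[ 0   0  -1   3 ]
[ 0  -2   4  -3 ]
[ 0   4  -5   1 ]
Pivot entry (2,2) is zero but row 3 has -2 in column 2 -> naive elimination stops; a row interchange (e.g. R2 <-> R3) would be required here.

first zero-pivot column = 2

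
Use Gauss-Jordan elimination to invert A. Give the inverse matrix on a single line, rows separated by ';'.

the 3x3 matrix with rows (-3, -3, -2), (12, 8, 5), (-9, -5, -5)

inverse = [5/8 5/24 -1/24; -5/8 1/8 3/8; -1/2 -1/2 -1/2]

Gauss-Jordan on [A | I]:
R1 <- (1/-3)*R1:  [    1     1   2/3  |  -1/3     0     0 ]
R2 <- R2 - (12)*R1:  [  0  -4  -3  |   4   1   0 ]
R3 <- R3 - (-9)*R1:  [  0   4   1  |  -3   0   1 ]
R2 <- (1/-4)*R2:  [    0     1   3/4  |    -1  -1/4     0 ]
R1 <- R1 - (1)*R2:  [     1      0  -1/12  |    2/3    1/4      0 ]
R3 <- R3 - (4)*R2:  [  0   0  -2  |   1   1   1 ]
R3 <- (1/-2)*R3:  [    0     0     1  |  -1/2  -1/2  -1/2 ]
R1 <- R1 - (-1/12)*R3:  [     1      0      0  |    5/8   5/24  -1/24 ]
R2 <- R2 - (3/4)*R3:  [    0     1     0  |  -5/8   1/8   3/8 ]
Right block of [I | A^{-1}] is the inverse:
[  5/8  5/24  -1/24 ]
[ -5/8   1/8    3/8 ]
[ -1/2  -1/2   -1/2 ]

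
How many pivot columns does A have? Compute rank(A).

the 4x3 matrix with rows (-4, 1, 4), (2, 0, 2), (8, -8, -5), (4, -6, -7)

Row reduction:
R2 <- R2 - (-1/2)*R1:  [   0  1/2    4 ]
R3 <- R3 - (-2)*R1:  [  0  -6   3 ]
R4 <- R4 - (-1)*R1:  [  0  -5  -3 ]
R3 <- R3 - (-12)*R2:  [  0   0  51 ]
R4 <- R4 - (-10)*R2:  [  0   0  37 ]
R4 <- R4 - (37/51)*R3:  [ 0  0  0 ]
Row echelon form:
[ -4    1   4 ]
[  0  1/2   4 ]
[  0    0  51 ]
[  0    0   0 ]
Nonzero rows / pivot columns: 3

rank(A) = 3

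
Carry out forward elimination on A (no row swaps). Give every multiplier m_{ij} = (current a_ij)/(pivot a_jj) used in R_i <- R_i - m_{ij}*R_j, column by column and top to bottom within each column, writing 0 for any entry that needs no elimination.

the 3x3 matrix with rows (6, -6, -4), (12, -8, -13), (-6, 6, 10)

Forward elimination:
R2 <- R2 - (2)*R1:  [  0   4  -5 ]
R3 <- R3 - (-1)*R1:  [ 0  0  6 ]
R3: entry in column 2 is already 0 -> m_{32} = 0 (no row operation needed)
Multipliers (in order of application): m_{21} = 2, m_{31} = -1, m_{32} = 0

multipliers: 2, -1, 0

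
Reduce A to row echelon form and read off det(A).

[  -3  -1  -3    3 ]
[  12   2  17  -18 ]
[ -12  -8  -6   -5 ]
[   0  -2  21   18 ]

det(A) = -96

Forward elimination:
R2 <- R2 - (-4)*R1:  [  0  -2   5  -6 ]
R3 <- R3 - (4)*R1:  [   0   -4    6  -17 ]
R3 <- R3 - (2)*R2:  [  0   0  -4  -5 ]
R4 <- R4 - (1)*R2:  [  0   0  16  24 ]
R4 <- R4 - (-4)*R3:  [ 0  0  0  4 ]
Upper-triangular form:
[ -3  -1  -3   3 ]
[  0  -2   5  -6 ]
[  0   0  -4  -5 ]
[  0   0   0   4 ]
det(A) = (-1)^0 * (-3) * (-2) * (-4) * (4) = -96  (0 row swaps -> sign +1)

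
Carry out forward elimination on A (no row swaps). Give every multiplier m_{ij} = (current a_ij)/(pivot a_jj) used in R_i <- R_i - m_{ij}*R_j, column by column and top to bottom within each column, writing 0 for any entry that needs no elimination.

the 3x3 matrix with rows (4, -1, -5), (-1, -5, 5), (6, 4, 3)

Forward elimination:
R2 <- R2 - (-1/4)*R1:  [     0  -21/4   15/4 ]
R3 <- R3 - (3/2)*R1:  [    0  11/2  21/2 ]
R3 <- R3 - (-22/21)*R2:  [     0      0  101/7 ]
Multipliers (in order of application): m_{21} = -1/4, m_{31} = 3/2, m_{32} = -22/21

multipliers: -1/4, 3/2, -22/21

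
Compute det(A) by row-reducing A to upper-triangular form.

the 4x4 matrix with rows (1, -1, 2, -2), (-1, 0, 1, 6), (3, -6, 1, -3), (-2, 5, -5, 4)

det(A) = 96

Forward elimination:
R2 <- R2 - (-1)*R1:  [  0  -1   3   4 ]
R3 <- R3 - (3)*R1:  [  0  -3  -5   3 ]
R4 <- R4 - (-2)*R1:  [  0   3  -1   0 ]
R3 <- R3 - (3)*R2:  [   0    0  -14   -9 ]
R4 <- R4 - (-3)*R2:  [  0   0   8  12 ]
R4 <- R4 - (-4/7)*R3:  [    0     0     0  48/7 ]
Upper-triangular form:
[ 1  -1    2    -2 ]
[ 0  -1    3     4 ]
[ 0   0  -14    -9 ]
[ 0   0    0  48/7 ]
det(A) = (-1)^0 * (1) * (-1) * (-14) * (48/7) = 96  (0 row swaps -> sign +1)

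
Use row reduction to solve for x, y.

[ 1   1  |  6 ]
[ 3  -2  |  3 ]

Forward elimination on [A|b]:
R2 <- R2 - (3)*R1:  [   0   -5  -15 ]
Row echelon form:
[ 1   1  |    6 ]
[ 0  -5  |  -15 ]
Back-substitution:
y = (-15) / -5 = 3
x = (6 - (1)*(3)) / 1 = 3

(3, 3)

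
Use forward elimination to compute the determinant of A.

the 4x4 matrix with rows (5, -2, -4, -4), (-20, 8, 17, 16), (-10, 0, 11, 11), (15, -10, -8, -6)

det(A) = 60

Forward elimination:
R2 <- R2 - (-4)*R1:  [ 0  0  1  0 ]
R3 <- R3 - (-2)*R1:  [  0  -4   3   3 ]
R4 <- R4 - (3)*R1:  [  0  -4   4   6 ]
R2 <-> R3   (pivot in column 2 was zero)
[ 5  -2  -4  -4 ]
[ 0  -4   3   3 ]
[ 0   0   1   0 ]
[ 0  -4   4   6 ]
R4 <- R4 - (1)*R2:  [ 0  0  1  3 ]
R4 <- R4 - (1)*R3:  [ 0  0  0  3 ]
Upper-triangular form:
[ 5  -2  -4  -4 ]
[ 0  -4   3   3 ]
[ 0   0   1   0 ]
[ 0   0   0   3 ]
det(A) = (-1)^1 * (5) * (-4) * (1) * (3) = 60  (1 row swap -> sign -1)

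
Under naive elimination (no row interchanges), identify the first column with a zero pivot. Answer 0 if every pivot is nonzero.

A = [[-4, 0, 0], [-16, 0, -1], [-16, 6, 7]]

first zero-pivot column = 2

Naive forward elimination:
R2 <- R2 - (4)*R1:  [  0   0  -1 ]
R3 <- R3 - (4)*R1:  [ 0  6  7 ]
Matrix at this point:
[ -4  0   0 ]
[  0  0  -1 ]
[  0  6   7 ]
Pivot entry (2,2) is zero but row 3 has 6 in column 2 -> naive elimination stops; a row interchange (e.g. R2 <-> R3) would be required here.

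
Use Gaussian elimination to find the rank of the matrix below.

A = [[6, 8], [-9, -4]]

rank(A) = 2

Row reduction:
R2 <- R2 - (-3/2)*R1:  [ 0  8 ]
Row echelon form:
[ 6  8 ]
[ 0  8 ]
Nonzero rows / pivot columns: 2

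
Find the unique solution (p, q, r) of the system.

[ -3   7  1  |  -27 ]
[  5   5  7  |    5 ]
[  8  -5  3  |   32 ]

(-1, -5, 5)

Forward elimination on [A|b]:
R2 <- R2 - (-5/3)*R1:  [    0  50/3  26/3   -40 ]
R3 <- R3 - (-8/3)*R1:  [    0  41/3  17/3   -40 ]
R3 <- R3 - (41/50)*R2:  [      0       0  -36/25   -36/5 ]
Row echelon form:
[ -3     7       1  |    -27 ]
[  0  50/3    26/3  |    -40 ]
[  0     0  -36/25  |  -36/5 ]
Back-substitution:
r = (-36/5) / (-36/25) = 5
q = (-40 - (26/3)*(5)) / (50/3) = -5
p = (-27 - (7)*(-5) - (1)*(5)) / -3 = -1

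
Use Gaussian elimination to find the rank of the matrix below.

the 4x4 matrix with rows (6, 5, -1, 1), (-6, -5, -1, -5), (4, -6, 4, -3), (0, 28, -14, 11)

Row reduction:
R2 <- R2 - (-1)*R1:  [  0   0  -2  -4 ]
R3 <- R3 - (2/3)*R1:  [     0  -28/3   14/3  -11/3 ]
R2 <-> R3   (pivot in column 2 was zero)
[ 6      5    -1      1 ]
[ 0  -28/3  14/3  -11/3 ]
[ 0      0    -2     -4 ]
[ 0     28   -14     11 ]
R4 <- R4 - (-3)*R2:  [ 0  0  0  0 ]
Row echelon form:
[ 6      5    -1      1 ]
[ 0  -28/3  14/3  -11/3 ]
[ 0      0    -2     -4 ]
[ 0      0     0      0 ]
Nonzero rows / pivot columns: 3

rank(A) = 3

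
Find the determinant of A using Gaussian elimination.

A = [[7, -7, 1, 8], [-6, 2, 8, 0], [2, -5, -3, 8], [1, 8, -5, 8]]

det(A) = 6432

Forward elimination:
R2 <- R2 - (-6/7)*R1:  [    0    -4  62/7  48/7 ]
R3 <- R3 - (2/7)*R1:  [     0     -3  -23/7   40/7 ]
R4 <- R4 - (1/7)*R1:  [     0      9  -36/7   48/7 ]
R3 <- R3 - (3/4)*R2:  [       0        0  -139/14      4/7 ]
R4 <- R4 - (-9/4)*R2:  [      0       0  207/14   156/7 ]
R4 <- R4 - (-207/139)*R3:  [        0         0         0  3216/139 ]
Upper-triangular form:
[ 7  -7        1         8 ]
[ 0  -4     62/7      48/7 ]
[ 0   0  -139/14       4/7 ]
[ 0   0        0  3216/139 ]
det(A) = (-1)^0 * (7) * (-4) * (-139/14) * (3216/139) = 6432  (0 row swaps -> sign +1)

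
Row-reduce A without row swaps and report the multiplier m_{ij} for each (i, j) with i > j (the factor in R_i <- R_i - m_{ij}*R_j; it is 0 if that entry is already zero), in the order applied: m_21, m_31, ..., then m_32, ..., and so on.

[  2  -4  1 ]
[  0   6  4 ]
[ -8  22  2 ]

multipliers: 0, -4, 1

Forward elimination:
R2: entry in column 1 is already 0 -> m_{21} = 0 (no row operation needed)
R3 <- R3 - (-4)*R1:  [ 0  6  6 ]
R3 <- R3 - (1)*R2:  [ 0  0  2 ]
Multipliers (in order of application): m_{21} = 0, m_{31} = -4, m_{32} = 1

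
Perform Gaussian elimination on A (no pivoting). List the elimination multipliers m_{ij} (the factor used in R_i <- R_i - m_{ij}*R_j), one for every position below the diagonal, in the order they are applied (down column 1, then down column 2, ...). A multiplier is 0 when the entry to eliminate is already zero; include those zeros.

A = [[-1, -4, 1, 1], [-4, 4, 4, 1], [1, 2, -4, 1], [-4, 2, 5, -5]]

Forward elimination:
R2 <- R2 - (4)*R1:  [  0  20   0  -3 ]
R3 <- R3 - (-1)*R1:  [  0  -2  -3   2 ]
R4 <- R4 - (4)*R1:  [  0  18   1  -9 ]
R3 <- R3 - (-1/10)*R2:  [     0      0     -3  17/10 ]
R4 <- R4 - (9/10)*R2:  [      0       0       1  -63/10 ]
R4 <- R4 - (-1/3)*R3:  [      0       0       0  -86/15 ]
Multipliers (in order of application): m_{21} = 4, m_{31} = -1, m_{41} = 4, m_{32} = -1/10, m_{42} = 9/10, m_{43} = -1/3

multipliers: 4, -1, 4, -1/10, 9/10, -1/3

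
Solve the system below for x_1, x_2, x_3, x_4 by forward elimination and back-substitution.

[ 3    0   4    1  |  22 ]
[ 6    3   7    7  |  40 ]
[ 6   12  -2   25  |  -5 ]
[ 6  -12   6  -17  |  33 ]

Forward elimination on [A|b]:
R2 <- R2 - (2)*R1:  [  0   3  -1   5  -4 ]
R3 <- R3 - (2)*R1:  [   0   12  -10   23  -49 ]
R4 <- R4 - (2)*R1:  [   0  -12   -2  -19  -11 ]
R3 <- R3 - (4)*R2:  [   0    0   -6    3  -33 ]
R4 <- R4 - (-4)*R2:  [   0    0   -6    1  -27 ]
R4 <- R4 - (1)*R3:  [  0   0   0  -2   6 ]
Row echelon form:
[ 3  0   4   1  |   22 ]
[ 0  3  -1   5  |   -4 ]
[ 0  0  -6   3  |  -33 ]
[ 0  0   0  -2  |    6 ]
Back-substitution:
x_4 = (6) / -2 = -3
x_3 = (-33 - (3)*(-3)) / -6 = 4
x_2 = (-4 - (-1)*(4) - (5)*(-3)) / 3 = 5
x_1 = (22 - (4)*(4) - (1)*(-3)) / 3 = 3

(3, 5, 4, -3)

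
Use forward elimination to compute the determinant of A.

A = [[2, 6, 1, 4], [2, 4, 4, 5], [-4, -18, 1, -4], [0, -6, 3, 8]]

Forward elimination:
R2 <- R2 - (1)*R1:  [  0  -2   3   1 ]
R3 <- R3 - (-2)*R1:  [  0  -6   3   4 ]
R3 <- R3 - (3)*R2:  [  0   0  -6   1 ]
R4 <- R4 - (3)*R2:  [  0   0  -6   5 ]
R4 <- R4 - (1)*R3:  [ 0  0  0  4 ]
Upper-triangular form:
[ 2   6   1  4 ]
[ 0  -2   3  1 ]
[ 0   0  -6  1 ]
[ 0   0   0  4 ]
det(A) = (-1)^0 * (2) * (-2) * (-6) * (4) = 96  (0 row swaps -> sign +1)

det(A) = 96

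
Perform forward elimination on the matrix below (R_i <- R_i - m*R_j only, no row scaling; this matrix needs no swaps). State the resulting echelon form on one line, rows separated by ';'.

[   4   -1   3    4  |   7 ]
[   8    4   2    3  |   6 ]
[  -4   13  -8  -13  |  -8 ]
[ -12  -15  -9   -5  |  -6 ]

Forward elimination:
R2 <- R2 - (2)*R1:  [  0   6  -4  -5  -8 ]
R3 <- R3 - (-1)*R1:  [  0  12  -5  -9  -1 ]
R4 <- R4 - (-3)*R1:  [   0  -18    0    7   15 ]
R3 <- R3 - (2)*R2:  [  0   0   3   1  15 ]
R4 <- R4 - (-3)*R2:  [   0    0  -12   -8   -9 ]
R4 <- R4 - (-4)*R3:  [  0   0   0  -4  51 ]
Row echelon form:
[ 4  -1   3   4  |   7 ]
[ 0   6  -4  -5  |  -8 ]
[ 0   0   3   1  |  15 ]
[ 0   0   0  -4  |  51 ]

REF = [4 -1 3 4 7; 0 6 -4 -5 -8; 0 0 3 1 15; 0 0 0 -4 51]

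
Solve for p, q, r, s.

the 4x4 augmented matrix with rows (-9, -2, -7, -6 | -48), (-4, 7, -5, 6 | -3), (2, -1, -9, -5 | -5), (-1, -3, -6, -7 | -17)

(4, 5, 2, -2)

Forward elimination on [A|b]:
R2 <- R2 - (4/9)*R1:  [     0   71/9  -17/9   26/3   55/3 ]
R3 <- R3 - (-2/9)*R1:  [     0  -13/9  -95/9  -19/3  -47/3 ]
R4 <- R4 - (1/9)*R1:  [     0  -25/9  -47/9  -19/3  -35/3 ]
R3 <- R3 - (-13/71)*R2:  [       0        0  -774/71  -337/71  -874/71 ]
R4 <- R4 - (-25/71)*R2:  [       0        0  -418/71  -233/71  -370/71 ]
R4 <- R4 - (209/387)*R3:  [        0         0         0  -278/387   556/387 ]
Row echelon form:
[ -9    -2       -7        -6  |      -48 ]
[  0  71/9    -17/9      26/3  |     55/3 ]
[  0     0  -774/71   -337/71  |  -874/71 ]
[  0     0        0  -278/387  |  556/387 ]
Back-substitution:
s = (556/387) / (-278/387) = -2
r = (-874/71 - (-337/71)*(-2)) / (-774/71) = 2
q = (55/3 - (-17/9)*(2) - (26/3)*(-2)) / (71/9) = 5
p = (-48 - (-2)*(5) - (-7)*(2) - (-6)*(-2)) / -9 = 4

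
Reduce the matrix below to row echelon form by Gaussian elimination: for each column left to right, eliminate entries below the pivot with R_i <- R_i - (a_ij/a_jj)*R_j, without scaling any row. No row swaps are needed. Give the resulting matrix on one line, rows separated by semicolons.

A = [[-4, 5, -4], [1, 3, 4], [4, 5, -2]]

REF = [-4 5 -4; 0 17/4 3; 0 0 -222/17]

Forward elimination:
R2 <- R2 - (-1/4)*R1:  [    0  17/4     3 ]
R3 <- R3 - (-1)*R1:  [  0  10  -6 ]
R3 <- R3 - (40/17)*R2:  [       0        0  -222/17 ]
Row echelon form:
[ -4     5       -4 ]
[  0  17/4        3 ]
[  0     0  -222/17 ]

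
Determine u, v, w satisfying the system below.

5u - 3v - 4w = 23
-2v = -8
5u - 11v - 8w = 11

(3, 4, -5)

Forward elimination on [A|b]:
R3 <- R3 - (1)*R1:  [   0   -8   -4  -12 ]
R3 <- R3 - (4)*R2:  [  0   0  -4  20 ]
Row echelon form:
[ 5  -3  -4  |  23 ]
[ 0  -2   0  |  -8 ]
[ 0   0  -4  |  20 ]
Back-substitution:
w = (20) / -4 = -5
v = (-8) / -2 = 4
u = (23 - (-3)*(4) - (-4)*(-5)) / 5 = 3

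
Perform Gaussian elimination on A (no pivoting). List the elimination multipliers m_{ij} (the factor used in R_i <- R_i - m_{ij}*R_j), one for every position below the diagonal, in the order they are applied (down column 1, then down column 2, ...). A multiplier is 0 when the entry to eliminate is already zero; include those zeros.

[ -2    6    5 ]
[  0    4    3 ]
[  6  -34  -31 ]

multipliers: 0, -3, -4

Forward elimination:
R2: entry in column 1 is already 0 -> m_{21} = 0 (no row operation needed)
R3 <- R3 - (-3)*R1:  [   0  -16  -16 ]
R3 <- R3 - (-4)*R2:  [  0   0  -4 ]
Multipliers (in order of application): m_{21} = 0, m_{31} = -3, m_{32} = -4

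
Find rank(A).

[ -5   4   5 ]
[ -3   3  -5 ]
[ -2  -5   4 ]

rank(A) = 3

Row reduction:
R2 <- R2 - (3/5)*R1:  [   0  3/5   -8 ]
R3 <- R3 - (2/5)*R1:  [     0  -33/5      2 ]
R3 <- R3 - (-11)*R2:  [   0    0  -86 ]
Row echelon form:
[ -5    4    5 ]
[  0  3/5   -8 ]
[  0    0  -86 ]
Nonzero rows / pivot columns: 3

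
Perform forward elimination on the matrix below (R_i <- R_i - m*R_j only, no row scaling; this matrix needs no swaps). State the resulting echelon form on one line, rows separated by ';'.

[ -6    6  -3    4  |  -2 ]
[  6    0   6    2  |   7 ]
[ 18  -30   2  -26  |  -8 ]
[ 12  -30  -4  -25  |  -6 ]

Forward elimination:
R2 <- R2 - (-1)*R1:  [ 0  6  3  6  5 ]
R3 <- R3 - (-3)*R1:  [   0  -12   -7  -14  -14 ]
R4 <- R4 - (-2)*R1:  [   0  -18  -10  -17  -10 ]
R3 <- R3 - (-2)*R2:  [  0   0  -1  -2  -4 ]
R4 <- R4 - (-3)*R2:  [  0   0  -1   1   5 ]
R4 <- R4 - (1)*R3:  [ 0  0  0  3  9 ]
Row echelon form:
[ -6  6  -3   4  |  -2 ]
[  0  6   3   6  |   5 ]
[  0  0  -1  -2  |  -4 ]
[  0  0   0   3  |   9 ]

REF = [-6 6 -3 4 -2; 0 6 3 6 5; 0 0 -1 -2 -4; 0 0 0 3 9]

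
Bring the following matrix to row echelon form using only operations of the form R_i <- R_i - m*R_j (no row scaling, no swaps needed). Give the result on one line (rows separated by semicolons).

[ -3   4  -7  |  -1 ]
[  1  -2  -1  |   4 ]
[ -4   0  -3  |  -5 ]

REF = [-3 4 -7 -1; 0 -2/3 -10/3 11/3; 0 0 33 -33]

Forward elimination:
R2 <- R2 - (-1/3)*R1:  [     0   -2/3  -10/3   11/3 ]
R3 <- R3 - (4/3)*R1:  [     0  -16/3   19/3  -11/3 ]
R3 <- R3 - (8)*R2:  [   0    0   33  -33 ]
Row echelon form:
[ -3     4     -7  |    -1 ]
[  0  -2/3  -10/3  |  11/3 ]
[  0     0     33  |   -33 ]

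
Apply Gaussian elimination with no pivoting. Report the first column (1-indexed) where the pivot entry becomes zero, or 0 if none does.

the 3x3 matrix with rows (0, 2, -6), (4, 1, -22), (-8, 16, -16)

first zero-pivot column = 1

Naive forward elimination:
Pivot entry (1,1) is zero but row 2 has 4 in column 1 -> naive elimination stops; a row interchange (e.g. R1 <-> R2) would be required here.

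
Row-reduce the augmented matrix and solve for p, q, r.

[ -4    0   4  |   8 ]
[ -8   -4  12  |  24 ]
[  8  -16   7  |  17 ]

(-3, -3, -1)

Forward elimination on [A|b]:
R2 <- R2 - (2)*R1:  [  0  -4   4   8 ]
R3 <- R3 - (-2)*R1:  [   0  -16   15   33 ]
R3 <- R3 - (4)*R2:  [  0   0  -1   1 ]
Row echelon form:
[ -4   0   4  |  8 ]
[  0  -4   4  |  8 ]
[  0   0  -1  |  1 ]
Back-substitution:
r = (1) / -1 = -1
q = (8 - (4)*(-1)) / -4 = -3
p = (8 - (4)*(-1)) / -4 = -3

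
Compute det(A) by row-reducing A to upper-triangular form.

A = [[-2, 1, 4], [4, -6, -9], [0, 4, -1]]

det(A) = -16

Forward elimination:
R2 <- R2 - (-2)*R1:  [  0  -4  -1 ]
R3 <- R3 - (-1)*R2:  [  0   0  -2 ]
Upper-triangular form:
[ -2   1   4 ]
[  0  -4  -1 ]
[  0   0  -2 ]
det(A) = (-1)^0 * (-2) * (-4) * (-2) = -16  (0 row swaps -> sign +1)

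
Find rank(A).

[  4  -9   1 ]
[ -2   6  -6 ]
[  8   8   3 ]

Row reduction:
R2 <- R2 - (-1/2)*R1:  [     0    3/2  -11/2 ]
R3 <- R3 - (2)*R1:  [  0  26   1 ]
R3 <- R3 - (52/3)*R2:  [     0      0  289/3 ]
Row echelon form:
[ 4   -9      1 ]
[ 0  3/2  -11/2 ]
[ 0    0  289/3 ]
Nonzero rows / pivot columns: 3

rank(A) = 3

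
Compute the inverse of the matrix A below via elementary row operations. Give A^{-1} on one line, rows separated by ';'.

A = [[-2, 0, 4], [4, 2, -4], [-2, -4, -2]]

inverse = [5/2 2 1; -2 -3/2 -1; 3/2 1 1/2]

Gauss-Jordan on [A | I]:
R1 <- (1/-2)*R1:  [    1     0    -2  |  -1/2     0     0 ]
R2 <- R2 - (4)*R1:  [ 0  2  4  |  2  1  0 ]
R3 <- R3 - (-2)*R1:  [  0  -4  -6  |  -1   0   1 ]
R2 <- (1/2)*R2:  [   0    1    2  |    1  1/2    0 ]
R3 <- R3 - (-4)*R2:  [ 0  0  2  |  3  2  1 ]
R3 <- (1/2)*R3:  [   0    0    1  |  3/2    1  1/2 ]
R1 <- R1 - (-2)*R3:  [   1    0    0  |  5/2    2    1 ]
R2 <- R2 - (2)*R3:  [    0     1     0  |    -2  -3/2    -1 ]
Right block of [I | A^{-1}] is the inverse:
[ 5/2     2    1 ]
[  -2  -3/2   -1 ]
[ 3/2     1  1/2 ]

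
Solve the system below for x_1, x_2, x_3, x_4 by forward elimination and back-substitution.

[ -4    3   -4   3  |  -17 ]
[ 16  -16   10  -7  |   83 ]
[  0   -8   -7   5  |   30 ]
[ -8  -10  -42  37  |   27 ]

Forward elimination on [A|b]:
R2 <- R2 - (-4)*R1:  [  0  -4  -6   5  15 ]
R4 <- R4 - (2)*R1:  [   0  -16  -34   31   61 ]
R3 <- R3 - (2)*R2:  [  0   0   5  -5   0 ]
R4 <- R4 - (4)*R2:  [   0    0  -10   11    1 ]
R4 <- R4 - (-2)*R3:  [ 0  0  0  1  1 ]
Row echelon form:
[ -4   3  -4   3  |  -17 ]
[  0  -4  -6   5  |   15 ]
[  0   0   5  -5  |    0 ]
[  0   0   0   1  |    1 ]
Back-substitution:
x_4 = (1) / 1 = 1
x_3 = (0 - (-5)*(1)) / 5 = 1
x_2 = (15 - (-6)*(1) - (5)*(1)) / -4 = -4
x_1 = (-17 - (3)*(-4) - (-4)*(1) - (3)*(1)) / -4 = 1

(1, -4, 1, 1)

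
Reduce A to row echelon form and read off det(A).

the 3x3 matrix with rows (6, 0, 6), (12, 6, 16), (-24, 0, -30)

det(A) = -216

Forward elimination:
R2 <- R2 - (2)*R1:  [ 0  6  4 ]
R3 <- R3 - (-4)*R1:  [  0   0  -6 ]
Upper-triangular form:
[ 6  0   6 ]
[ 0  6   4 ]
[ 0  0  -6 ]
det(A) = (-1)^0 * (6) * (6) * (-6) = -216  (0 row swaps -> sign +1)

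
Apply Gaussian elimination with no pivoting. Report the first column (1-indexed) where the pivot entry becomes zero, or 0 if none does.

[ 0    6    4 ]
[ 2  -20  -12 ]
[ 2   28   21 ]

Naive forward elimination:
Pivot entry (1,1) is zero but row 2 has 2 in column 1 -> naive elimination stops; a row interchange (e.g. R1 <-> R2) would be required here.

first zero-pivot column = 1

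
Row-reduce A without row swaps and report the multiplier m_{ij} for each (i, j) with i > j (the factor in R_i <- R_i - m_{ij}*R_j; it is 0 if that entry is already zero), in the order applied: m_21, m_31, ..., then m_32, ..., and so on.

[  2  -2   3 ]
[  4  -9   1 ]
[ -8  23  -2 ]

multipliers: 2, -4, -3

Forward elimination:
R2 <- R2 - (2)*R1:  [  0  -5  -5 ]
R3 <- R3 - (-4)*R1:  [  0  15  10 ]
R3 <- R3 - (-3)*R2:  [  0   0  -5 ]
Multipliers (in order of application): m_{21} = 2, m_{31} = -4, m_{32} = -3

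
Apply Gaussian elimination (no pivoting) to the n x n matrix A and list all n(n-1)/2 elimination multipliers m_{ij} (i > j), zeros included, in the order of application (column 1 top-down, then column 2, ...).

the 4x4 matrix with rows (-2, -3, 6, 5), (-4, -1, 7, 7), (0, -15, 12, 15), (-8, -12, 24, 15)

multipliers: 2, 0, 4, -3, 0, 0

Forward elimination:
R2 <- R2 - (2)*R1:  [  0   5  -5  -3 ]
R3: entry in column 1 is already 0 -> m_{31} = 0 (no row operation needed)
R4 <- R4 - (4)*R1:  [  0   0   0  -5 ]
R3 <- R3 - (-3)*R2:  [  0   0  -3   6 ]
R4: entry in column 2 is already 0 -> m_{42} = 0 (no row operation needed)
R4: entry in column 3 is already 0 -> m_{43} = 0 (no row operation needed)
Multipliers (in order of application): m_{21} = 2, m_{31} = 0, m_{41} = 4, m_{32} = -3, m_{42} = 0, m_{43} = 0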